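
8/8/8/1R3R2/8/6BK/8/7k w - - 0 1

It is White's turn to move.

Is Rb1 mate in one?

yes

After Rb1: black king on h1; in check: yes, from the white rook on b1.
King squares — g1: attacked by Rb1; g2: attacked by Kh3; h2: attacked by Bg3.
Black has no legal moves → checkmate.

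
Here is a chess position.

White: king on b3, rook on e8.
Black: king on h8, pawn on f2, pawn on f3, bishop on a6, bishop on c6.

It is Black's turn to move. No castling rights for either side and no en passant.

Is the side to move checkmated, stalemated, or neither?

neither

Black to move; black king on h8.
In check: yes, from the white rook on e8.
Legal moves for Black: Kh7, Kg7, Bxe8.
Black is in check but has 3 legal moves → neither.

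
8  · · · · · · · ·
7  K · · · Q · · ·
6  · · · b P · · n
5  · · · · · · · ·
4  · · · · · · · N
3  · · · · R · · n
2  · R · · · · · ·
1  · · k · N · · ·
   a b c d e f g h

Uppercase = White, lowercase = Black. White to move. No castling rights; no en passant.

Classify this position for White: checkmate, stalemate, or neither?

neither

White to move; white king on a7.
In check: no.
Legal moves for White include: Qf8, Qe8, Qd8, Qh7, Qg7, Qf7, Qd7, Qc7+, Qb7, Qf6, Qxd6, Qg5, Ka8, Kb7, Kb6, Ka6, Ng6, Nf5, ... (list truncated; more exist).
White has legal moves and is not in check → neither.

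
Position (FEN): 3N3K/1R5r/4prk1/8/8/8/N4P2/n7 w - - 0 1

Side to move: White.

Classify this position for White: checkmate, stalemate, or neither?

neither

White to move; white king on h8.
In check: yes, from the black rook on h7.
King squares — g7: attacked by Kg6; h7: attacked by Kg6; g8: available.
Legal moves for White: Kg8, Rxh7.
White is in check but has 2 legal moves → neither.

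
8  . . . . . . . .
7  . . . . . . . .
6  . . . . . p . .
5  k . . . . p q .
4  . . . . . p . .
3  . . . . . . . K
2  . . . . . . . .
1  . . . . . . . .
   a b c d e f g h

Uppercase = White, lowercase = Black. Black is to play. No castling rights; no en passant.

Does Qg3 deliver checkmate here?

yes

After Qg3: white king on h3; in check: yes, from the black queen on g3.
King squares — g2: attacked by Qg3; h2: attacked by Qg3; g3: attacked by Pf4; g4: attacked by Qg3; h4: attacked by Qg3.
White has no legal moves → checkmate.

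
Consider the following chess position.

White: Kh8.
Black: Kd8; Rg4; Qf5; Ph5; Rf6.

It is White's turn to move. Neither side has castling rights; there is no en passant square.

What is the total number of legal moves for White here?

White to move; king on h8.
In check: no.
Legal moves: none.
Count: 0.

0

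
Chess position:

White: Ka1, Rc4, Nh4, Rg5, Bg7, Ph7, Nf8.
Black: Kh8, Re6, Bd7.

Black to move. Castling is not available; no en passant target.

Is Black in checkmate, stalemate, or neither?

Black to move; black king on h8.
In check: yes, from the white bishop on g7.
King squares — g7: attacked by Rg5; h7: attacked by Nf8; g8: attacked by Ph7.
Legal moves for Black: none.
In check with no legal moves → checkmate.

checkmate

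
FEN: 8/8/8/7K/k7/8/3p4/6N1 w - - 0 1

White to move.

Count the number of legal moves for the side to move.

White to move; king on h5.
In check: no.
Legal moves: Kh6, Kg6, Kg5, Kh4, Kg4, Nh3, Nf3, Ne2.
Count: 8.

8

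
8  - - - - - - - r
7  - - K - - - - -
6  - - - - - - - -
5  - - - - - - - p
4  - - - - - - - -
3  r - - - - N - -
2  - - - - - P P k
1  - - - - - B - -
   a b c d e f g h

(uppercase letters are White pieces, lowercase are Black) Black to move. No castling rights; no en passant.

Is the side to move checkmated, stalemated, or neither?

Black to move; black king on h2.
In check: yes, from the white knight on f3.
King squares — g1: attacked by Nf3; h1: available; g2: attacked by Bf1; g3: attacked by Pf2; h3: attacked by Pg2.
Legal moves for Black: Kh1, Rxf3.
Black is in check but has 2 legal moves → neither.

neither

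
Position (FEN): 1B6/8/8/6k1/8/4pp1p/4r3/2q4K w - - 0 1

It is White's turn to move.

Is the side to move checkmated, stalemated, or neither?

White to move; white king on h1.
In check: yes, from the black queen on c1.
King squares — g1: attacked by Qc1; g2: attacked by Re2; h2: attacked by Re2.
Legal moves for White: none.
In check with no legal moves → checkmate.

checkmate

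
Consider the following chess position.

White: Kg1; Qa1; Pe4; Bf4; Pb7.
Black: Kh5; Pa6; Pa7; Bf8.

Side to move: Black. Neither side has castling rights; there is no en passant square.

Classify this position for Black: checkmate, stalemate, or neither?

Black to move; black king on h5.
In check: no.
Legal moves for Black: Bg7, Be7, Bh6, Bd6, Bc5+, Bb4, Ba3, Kg6, Kh4, Kg4, a5.
Black has 11 legal moves and is not in check → neither.

neither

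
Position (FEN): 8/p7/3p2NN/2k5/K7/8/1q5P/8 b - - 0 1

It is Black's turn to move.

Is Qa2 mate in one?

yes

After Qa2: white king on a4; in check: yes, from the black queen on a2.
King squares — a3: attacked by Qa2; b3: attacked by Qa2; b4: attacked by Kc5; a5: attacked by Qa2; b5: attacked by Kc5.
White has no legal moves → checkmate.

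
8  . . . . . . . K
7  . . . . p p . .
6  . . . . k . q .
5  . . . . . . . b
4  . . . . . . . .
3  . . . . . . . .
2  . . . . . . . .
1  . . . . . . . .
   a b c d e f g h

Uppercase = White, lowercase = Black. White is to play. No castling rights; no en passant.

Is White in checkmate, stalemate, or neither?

stalemate

White to move; white king on h8.
In check: no.
King squares — g7: attacked by Qg6; h7: attacked by Qg6; g8: attacked by Qg6.
Legal moves for White: none.
Not in check and no legal moves → stalemate.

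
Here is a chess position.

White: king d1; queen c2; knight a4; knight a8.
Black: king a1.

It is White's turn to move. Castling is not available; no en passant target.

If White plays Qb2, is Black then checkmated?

yes

After Qb2: black king on a1; in check: yes, from the white queen on b2.
King squares — b1: attacked by Qb2; a2: attacked by Qb2; b2: attacked by Na4.
Black has no legal moves → checkmate.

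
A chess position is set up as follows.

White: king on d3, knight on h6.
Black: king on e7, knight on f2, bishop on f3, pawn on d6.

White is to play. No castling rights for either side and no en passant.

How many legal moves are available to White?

White to move; king on d3.
In check: yes, from the black knight on f2.
Legal moves: Kd4, Kc4, Ke3, Kc3, Kd2, Kc2.
Count: 6.

6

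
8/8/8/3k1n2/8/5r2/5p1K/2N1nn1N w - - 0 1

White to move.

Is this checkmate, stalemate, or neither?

White to move; white king on h2.
In check: yes, from the black knight on f1.
King squares — g1: attacked by Pf2; h1: own knight; g2: attacked by Ne1; g3: attacked by Nf1; h3: attacked by Rf3.
Legal moves for White: none.
In check with no legal moves → checkmate.

checkmate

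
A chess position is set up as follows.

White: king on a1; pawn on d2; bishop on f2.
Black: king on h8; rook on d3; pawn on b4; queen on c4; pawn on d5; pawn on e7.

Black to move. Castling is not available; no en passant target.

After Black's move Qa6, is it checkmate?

no

After Qa6: white king on a1; in check: yes, from the black queen on a6.
White has 2 legal replies: Kb2, Kb1.
In check but a legal move exists → not checkmate.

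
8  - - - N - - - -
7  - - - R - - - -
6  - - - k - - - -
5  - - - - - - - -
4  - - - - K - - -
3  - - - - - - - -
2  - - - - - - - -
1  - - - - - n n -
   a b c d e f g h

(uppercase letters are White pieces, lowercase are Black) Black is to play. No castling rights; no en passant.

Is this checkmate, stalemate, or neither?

neither

Black to move; black king on d6.
In check: yes, from the white rook on d7.
Legal moves for Black: Kxd7, Kc5.
Black is in check but has 2 legal moves → neither.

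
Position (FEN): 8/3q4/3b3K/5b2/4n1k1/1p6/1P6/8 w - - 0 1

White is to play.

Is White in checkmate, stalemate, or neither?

White to move; white king on h6.
In check: no.
King squares — g5: attacked by Ne4; h5: attacked by Kg4; g6: attacked by Bf5; g7: attacked by Qd7; h7: attacked by Bf5.
Legal moves for White: none.
Not in check and no legal moves → stalemate.

stalemate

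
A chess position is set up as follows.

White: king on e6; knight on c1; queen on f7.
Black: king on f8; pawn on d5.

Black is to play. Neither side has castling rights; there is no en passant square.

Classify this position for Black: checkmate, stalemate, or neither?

checkmate

Black to move; black king on f8.
In check: yes, from the white queen on f7.
King squares — e7: attacked by Ke6; f7: attacked by Ke6; g7: attacked by Qf7; e8: attacked by Qf7; g8: attacked by Qf7.
Legal moves for Black: none.
In check with no legal moves → checkmate.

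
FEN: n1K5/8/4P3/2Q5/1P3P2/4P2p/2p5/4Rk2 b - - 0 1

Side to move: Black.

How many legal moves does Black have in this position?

Black to move; king on f1.
In check: yes, from the white rook on e1.
Legal moves: Kg2, Kf2, Kxe1.
Count: 3.

3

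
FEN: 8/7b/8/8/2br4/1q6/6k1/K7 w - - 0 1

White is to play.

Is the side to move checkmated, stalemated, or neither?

White to move; white king on a1.
In check: no.
King squares — b1: attacked by Qb3; a2: attacked by Qb3; b2: attacked by Qb3.
Legal moves for White: none.
Not in check and no legal moves → stalemate.

stalemate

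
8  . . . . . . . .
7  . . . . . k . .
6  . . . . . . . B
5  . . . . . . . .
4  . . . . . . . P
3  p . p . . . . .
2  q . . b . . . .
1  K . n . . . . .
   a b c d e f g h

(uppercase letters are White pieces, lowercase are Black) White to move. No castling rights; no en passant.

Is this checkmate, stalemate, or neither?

White to move; white king on a1.
In check: yes, from the black queen on a2.
King squares — b1: attacked by Qa2; a2: attacked by Nc1; b2: attacked by Qa2.
Legal moves for White: none.
In check with no legal moves → checkmate.

checkmate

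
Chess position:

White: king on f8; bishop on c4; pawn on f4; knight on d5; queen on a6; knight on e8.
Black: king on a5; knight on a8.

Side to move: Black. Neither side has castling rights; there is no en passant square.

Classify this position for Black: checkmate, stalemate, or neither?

Black to move; black king on a5.
In check: yes, from the white queen on a6.
King squares — a4: attacked by Qa6; b4: attacked by Nd5; b5: attacked by Bc4; a6: attacked by Bc4; b6: attacked by Nd5.
Legal moves for Black: none.
In check with no legal moves → checkmate.

checkmate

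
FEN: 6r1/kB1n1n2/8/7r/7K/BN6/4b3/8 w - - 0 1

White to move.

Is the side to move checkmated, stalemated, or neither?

White to move; white king on h4.
In check: yes, from the black rook on h5.
King squares — g3: attacked by Rg8; h3: attacked by Rh5; g4: attacked by Be2; g5: attacked by Rh5; h5: attacked by Be2.
Legal moves for White: none.
In check with no legal moves → checkmate.

checkmate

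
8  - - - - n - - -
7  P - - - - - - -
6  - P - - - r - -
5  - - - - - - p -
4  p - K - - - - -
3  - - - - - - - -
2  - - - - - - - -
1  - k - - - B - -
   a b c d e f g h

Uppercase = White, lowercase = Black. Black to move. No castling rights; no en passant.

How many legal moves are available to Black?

Black to move; king on b1.
In check: no.
Legal moves: Ng7, Nc7, Nd6+, Rf8, Rf7, Rh6, Rg6, Re6, Rd6, Rc6+, Rxb6, Rf5, Rf4+, Rf3, Rf2, Rxf1, Kc2, Kb2, Ka2, Kc1, Ka1, g4, a3.
Count: 23.

23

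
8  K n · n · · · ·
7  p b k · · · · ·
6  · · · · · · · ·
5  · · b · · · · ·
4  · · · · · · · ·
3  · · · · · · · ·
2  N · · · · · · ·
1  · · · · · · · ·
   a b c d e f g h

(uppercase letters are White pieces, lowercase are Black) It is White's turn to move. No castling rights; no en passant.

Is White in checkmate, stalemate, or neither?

White to move; white king on a8.
In check: yes, from the black bishop on b7.
King squares — a7: attacked by Bc5; b7: attacked by Kc7; b8: attacked by Kc7.
Legal moves for White: none.
In check with no legal moves → checkmate.

checkmate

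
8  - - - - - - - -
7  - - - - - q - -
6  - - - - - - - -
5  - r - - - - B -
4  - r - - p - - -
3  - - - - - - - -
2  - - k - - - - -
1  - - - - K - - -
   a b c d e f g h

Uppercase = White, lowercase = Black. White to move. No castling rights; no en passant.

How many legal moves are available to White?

White to move; king on e1.
In check: no.
Legal moves: Bd8, Be7, Bh6, Bf6, Bh4, Bf4, Be3, Bd2, Bc1, Ke2.
Count: 10.

10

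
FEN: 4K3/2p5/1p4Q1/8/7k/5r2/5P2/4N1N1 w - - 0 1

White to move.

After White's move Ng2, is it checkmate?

After Ng2: black king on h4; in check: yes, from the white knight on g2.
King squares — g3: attacked by Pf2; h3: attacked by Ng1; g4: attacked by Qg6; g5: attacked by Qg6; h5: attacked by Qg6.
Black has no legal moves → checkmate.

yes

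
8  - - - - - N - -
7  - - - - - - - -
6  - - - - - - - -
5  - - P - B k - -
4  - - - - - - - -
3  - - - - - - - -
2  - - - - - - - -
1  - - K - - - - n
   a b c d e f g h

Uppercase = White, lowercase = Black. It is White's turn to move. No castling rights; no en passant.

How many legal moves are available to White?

White to move; king on c1.
In check: no.
Legal moves: Nh7, Nd7, Ng6, Ne6, Bh8, Bb8, Bg7, Bc7, Bf6, Bd6, Bf4, Bd4, Bg3, Bc3, Bh2, Bb2, Ba1, Kd2, Kc2, Kb2, Kd1, Kb1, c6.
Count: 23.

23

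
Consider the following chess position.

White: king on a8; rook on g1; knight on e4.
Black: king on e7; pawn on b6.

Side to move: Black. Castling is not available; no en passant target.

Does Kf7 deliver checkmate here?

After Kf7: white king on a8; in check: no.
White is not in check, so this cannot be checkmate.

no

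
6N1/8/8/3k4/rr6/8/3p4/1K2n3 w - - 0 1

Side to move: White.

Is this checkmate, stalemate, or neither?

checkmate

White to move; white king on b1.
In check: yes, from the black rook on b4.
King squares — a1: attacked by Ra4; c1: attacked by Pd2; a2: attacked by Ra4; b2: attacked by Rb4; c2: attacked by Ne1.
Legal moves for White: none.
In check with no legal moves → checkmate.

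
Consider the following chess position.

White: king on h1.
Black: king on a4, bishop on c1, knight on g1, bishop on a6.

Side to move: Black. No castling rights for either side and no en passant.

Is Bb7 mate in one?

no

After Bb7: white king on h1; in check: yes, from the black bishop on b7.
White has 2 legal replies: Kh2, Kxg1.
In check but a legal move exists → not checkmate.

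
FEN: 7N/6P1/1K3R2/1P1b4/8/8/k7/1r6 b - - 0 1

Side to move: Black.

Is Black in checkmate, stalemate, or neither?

Black to move; black king on a2.
In check: no.
Legal moves for Black include: Bg8, Ba8, Bf7, Bb7, Be6, Bc6, Be4, Bc4, Bf3, Bb3, Bg2, Bh1, Kb3, Ka3, Kb2, Ka1, Rxb5+, Rb4, ... (list truncated; more exist).
Black has legal moves and is not in check → neither.

neither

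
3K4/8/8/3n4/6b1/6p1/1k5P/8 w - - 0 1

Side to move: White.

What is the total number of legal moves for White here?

4

White to move; king on d8.
In check: no.
Legal moves: Ke8, hxg3, h3, h4.
Count: 4.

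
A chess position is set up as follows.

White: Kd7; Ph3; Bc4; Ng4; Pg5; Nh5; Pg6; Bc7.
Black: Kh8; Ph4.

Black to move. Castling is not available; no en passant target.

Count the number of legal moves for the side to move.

0

Black to move; king on h8.
In check: no.
Legal moves: none.
Count: 0.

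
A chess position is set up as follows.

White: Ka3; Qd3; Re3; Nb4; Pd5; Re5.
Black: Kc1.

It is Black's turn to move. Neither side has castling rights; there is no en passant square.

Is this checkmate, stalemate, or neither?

Black to move; black king on c1.
In check: no.
King squares — b1: attacked by Qd3; d1: attacked by Qd3; b2: attacked by Ka3; c2: attacked by Qd3; d2: attacked by Qd3.
Legal moves for Black: none.
Not in check and no legal moves → stalemate.

stalemate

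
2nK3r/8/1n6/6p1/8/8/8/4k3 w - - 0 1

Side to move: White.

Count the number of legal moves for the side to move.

1

White to move; king on d8.
In check: yes, from the black rook on h8.
Legal moves: Kc7.
Count: 1.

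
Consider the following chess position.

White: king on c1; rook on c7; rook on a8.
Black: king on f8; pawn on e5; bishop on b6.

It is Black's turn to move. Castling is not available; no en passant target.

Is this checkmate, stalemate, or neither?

checkmate

Black to move; black king on f8.
In check: yes, from the white rook on a8.
King squares — e7: attacked by Rc7; f7: attacked by Rc7; g7: attacked by Rc7; e8: attacked by Ra8; g8: attacked by Ra8.
Legal moves for Black: none.
In check with no legal moves → checkmate.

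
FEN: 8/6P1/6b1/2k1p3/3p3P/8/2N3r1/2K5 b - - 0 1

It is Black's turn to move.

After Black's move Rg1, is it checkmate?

After Rg1: white king on c1; in check: yes, from the black rook on g1.
White has 3 legal replies: Kd2, Kb2, Ne1.
In check but a legal move exists → not checkmate.

no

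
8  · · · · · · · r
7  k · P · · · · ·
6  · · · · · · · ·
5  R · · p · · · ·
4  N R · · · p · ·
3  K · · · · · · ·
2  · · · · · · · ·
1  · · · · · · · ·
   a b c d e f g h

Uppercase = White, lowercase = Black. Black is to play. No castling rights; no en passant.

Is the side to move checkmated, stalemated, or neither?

checkmate

Black to move; black king on a7.
In check: yes, from the white rook on a5.
King squares — a6: attacked by Ra5; b6: attacked by Na4; b7: attacked by Rb4; a8: attacked by Ra5; b8: attacked by Rb4.
Legal moves for Black: none.
In check with no legal moves → checkmate.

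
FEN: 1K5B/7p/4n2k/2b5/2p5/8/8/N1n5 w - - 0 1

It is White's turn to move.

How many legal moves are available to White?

White to move; king on b8.
In check: no.
Legal moves: Bg7+, Bf6, Be5, Bd4, Bc3, Bb2, Kc8, Ka8, Kb7, Nb3, Nc2.
Count: 11.

11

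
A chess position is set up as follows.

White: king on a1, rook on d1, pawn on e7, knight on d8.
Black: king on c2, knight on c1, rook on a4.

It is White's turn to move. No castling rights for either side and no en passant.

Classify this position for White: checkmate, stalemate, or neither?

White to move; white king on a1.
In check: yes, from the black rook on a4.
King squares — b1: attacked by Kc2; a2: attacked by Nc1; b2: attacked by Kc2.
Legal moves for White: none.
In check with no legal moves → checkmate.

checkmate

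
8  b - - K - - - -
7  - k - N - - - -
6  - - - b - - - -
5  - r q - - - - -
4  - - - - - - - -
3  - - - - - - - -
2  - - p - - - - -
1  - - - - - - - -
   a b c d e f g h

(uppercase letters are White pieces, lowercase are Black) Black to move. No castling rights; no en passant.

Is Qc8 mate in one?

After Qc8: white king on d8; in check: yes, from the black queen on c8.
King squares — c7: attacked by Bd6; d7: own knight; e7: attacked by Bd6; c8: attacked by Kb7; e8: attacked by Qc8.
White has no legal moves → checkmate.

yes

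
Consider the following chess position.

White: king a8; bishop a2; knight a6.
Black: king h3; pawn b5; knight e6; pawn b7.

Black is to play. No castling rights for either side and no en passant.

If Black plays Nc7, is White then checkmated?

After Nc7: white king on a8; in check: yes, from the black knight on c7.
White has 4 legal replies: Kb8, Kxb7, Ka7, Nxc7.
In check but a legal move exists → not checkmate.

no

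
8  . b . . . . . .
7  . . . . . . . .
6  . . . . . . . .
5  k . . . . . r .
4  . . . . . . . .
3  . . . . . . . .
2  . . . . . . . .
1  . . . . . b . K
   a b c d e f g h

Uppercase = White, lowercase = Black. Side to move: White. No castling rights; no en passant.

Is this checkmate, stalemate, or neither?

White to move; white king on h1.
In check: no.
King squares — g1: attacked by Rg5; g2: attacked by Bf1; h2: attacked by Bb8.
Legal moves for White: none.
Not in check and no legal moves → stalemate.

stalemate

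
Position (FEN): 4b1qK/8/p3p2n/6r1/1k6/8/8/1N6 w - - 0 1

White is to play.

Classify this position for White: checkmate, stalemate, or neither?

White to move; white king on h8.
In check: yes, from the black queen on g8.
King squares — g7: attacked by Rg5; h7: attacked by Qg8; g8: attacked by Rg5.
Legal moves for White: none.
In check with no legal moves → checkmate.

checkmate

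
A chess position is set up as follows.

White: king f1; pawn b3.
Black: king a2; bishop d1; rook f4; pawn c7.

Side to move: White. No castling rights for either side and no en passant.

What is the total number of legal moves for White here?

White to move; king on f1.
In check: yes, from the black rook on f4.
Legal moves: Kg2, Kg1, Ke1.
Count: 3.

3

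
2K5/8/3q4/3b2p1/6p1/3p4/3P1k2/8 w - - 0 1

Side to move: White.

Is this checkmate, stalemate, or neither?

stalemate

White to move; white king on c8.
In check: no.
King squares — b7: attacked by Bd5; c7: attacked by Qd6; d7: attacked by Qd6; b8: attacked by Qd6; d8: attacked by Qd6.
Legal moves for White: none.
Not in check and no legal moves → stalemate.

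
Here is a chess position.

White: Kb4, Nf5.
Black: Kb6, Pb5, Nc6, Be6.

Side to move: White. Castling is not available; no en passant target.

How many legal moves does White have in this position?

2

White to move; king on b4.
In check: yes, from the black knight on c6.
Legal moves: Kc3, Ka3.
Count: 2.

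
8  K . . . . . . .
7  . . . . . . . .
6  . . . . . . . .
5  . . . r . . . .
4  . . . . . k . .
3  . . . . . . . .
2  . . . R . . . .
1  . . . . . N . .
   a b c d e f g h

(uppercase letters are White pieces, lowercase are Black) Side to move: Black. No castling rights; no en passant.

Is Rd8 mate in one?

After Rd8: white king on a8; in check: yes, from the black rook on d8.
White has 3 legal replies: Kb7, Ka7, Rxd8.
In check but a legal move exists → not checkmate.

no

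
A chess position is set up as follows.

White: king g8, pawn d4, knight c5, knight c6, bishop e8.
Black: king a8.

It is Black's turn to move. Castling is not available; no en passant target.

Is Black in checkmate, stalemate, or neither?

stalemate

Black to move; black king on a8.
In check: no.
King squares — a7: attacked by Nc6; b7: attacked by Nc5; b8: attacked by Nc6.
Legal moves for Black: none.
Not in check and no legal moves → stalemate.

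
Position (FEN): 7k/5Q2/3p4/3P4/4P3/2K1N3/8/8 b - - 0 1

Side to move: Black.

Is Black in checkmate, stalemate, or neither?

stalemate

Black to move; black king on h8.
In check: no.
King squares — g7: attacked by Qf7; h7: attacked by Qf7; g8: attacked by Qf7.
Legal moves for Black: none.
Not in check and no legal moves → stalemate.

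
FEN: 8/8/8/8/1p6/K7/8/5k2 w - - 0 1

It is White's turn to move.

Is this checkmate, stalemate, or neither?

neither

White to move; white king on a3.
In check: yes, from the black pawn on b4.
Legal moves for White: Kxb4, Ka4, Kb3, Kb2, Ka2.
White is in check but has 5 legal moves → neither.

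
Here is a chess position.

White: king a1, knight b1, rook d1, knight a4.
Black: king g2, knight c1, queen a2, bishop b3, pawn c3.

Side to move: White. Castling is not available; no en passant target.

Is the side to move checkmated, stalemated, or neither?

White to move; white king on a1.
In check: yes, from the black queen on a2.
King squares — b1: own knight; a2: attacked by Nc1; b2: attacked by Qa2.
Legal moves for White: none.
In check with no legal moves → checkmate.

checkmate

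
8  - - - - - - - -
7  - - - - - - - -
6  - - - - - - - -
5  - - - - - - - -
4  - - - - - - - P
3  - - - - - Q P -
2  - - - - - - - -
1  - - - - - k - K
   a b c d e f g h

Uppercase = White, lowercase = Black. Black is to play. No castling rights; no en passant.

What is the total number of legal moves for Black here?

1

Black to move; king on f1.
In check: yes, from the white queen on f3.
Legal moves: Ke1.
Count: 1.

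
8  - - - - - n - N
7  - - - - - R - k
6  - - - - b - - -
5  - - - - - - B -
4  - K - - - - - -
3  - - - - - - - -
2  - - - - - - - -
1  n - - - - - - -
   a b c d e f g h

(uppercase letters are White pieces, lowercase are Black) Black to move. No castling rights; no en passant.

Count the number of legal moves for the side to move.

3

Black to move; king on h7.
In check: yes, from the white rook on f7.
Legal moves: Kxh8, Kg8, Bxf7.
Count: 3.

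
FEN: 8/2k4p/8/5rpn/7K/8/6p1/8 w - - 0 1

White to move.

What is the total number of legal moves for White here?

White to move; king on h4.
In check: yes, from the black pawn on g5.
Legal moves: Kxh5, Kg4, Kh3.
Count: 3.

3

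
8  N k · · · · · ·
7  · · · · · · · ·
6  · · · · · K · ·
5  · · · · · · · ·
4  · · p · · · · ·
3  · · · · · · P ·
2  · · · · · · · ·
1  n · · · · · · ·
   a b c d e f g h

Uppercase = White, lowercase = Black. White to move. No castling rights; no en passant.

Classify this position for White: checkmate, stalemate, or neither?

neither

White to move; white king on f6.
In check: no.
Legal moves for White: Nc7, Nb6, Kg7, Kf7, Ke7, Kg6, Ke6, Kg5, Kf5, Ke5, g4.
White has 11 legal moves and is not in check → neither.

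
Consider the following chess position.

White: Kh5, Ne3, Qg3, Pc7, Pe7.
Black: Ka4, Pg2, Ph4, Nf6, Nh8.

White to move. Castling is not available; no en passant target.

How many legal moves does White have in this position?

3

White to move; king on h5.
In check: yes, from the black knight on f6.
Legal moves: Kh6, Kg5, Kxh4.
Count: 3.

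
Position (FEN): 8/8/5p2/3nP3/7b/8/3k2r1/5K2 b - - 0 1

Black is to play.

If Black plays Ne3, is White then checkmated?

yes

After Ne3: white king on f1; in check: yes, from the black knight on e3.
King squares — e1: attacked by Kd2; g1: attacked by Rg2; e2: attacked by Kd2; f2: attacked by Rg2; g2: attacked by Ne3.
White has no legal moves → checkmate.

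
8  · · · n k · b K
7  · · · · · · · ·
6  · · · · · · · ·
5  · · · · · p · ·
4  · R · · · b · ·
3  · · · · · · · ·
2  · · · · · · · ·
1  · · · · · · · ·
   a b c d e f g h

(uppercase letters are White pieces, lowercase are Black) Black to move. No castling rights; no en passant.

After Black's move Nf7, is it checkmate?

After Nf7: white king on h8; in check: yes, from the black knight on f7.
White has 2 legal replies: Kxg8, Kg7.
In check but a legal move exists → not checkmate.

no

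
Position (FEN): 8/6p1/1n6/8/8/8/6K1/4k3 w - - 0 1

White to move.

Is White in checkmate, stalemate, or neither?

White to move; white king on g2.
In check: no.
Legal moves for White: Kh3, Kg3, Kf3, Kh2, Kh1, Kg1.
White has 6 legal moves and is not in check → neither.

neither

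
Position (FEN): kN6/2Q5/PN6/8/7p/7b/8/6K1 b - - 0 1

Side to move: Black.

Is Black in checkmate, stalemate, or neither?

Black to move; black king on a8.
In check: yes, from the white knight on b6.
King squares — a7: attacked by Qc7; b7: attacked by Pa6; b8: attacked by Qc7.
Legal moves for Black: none.
In check with no legal moves → checkmate.

checkmate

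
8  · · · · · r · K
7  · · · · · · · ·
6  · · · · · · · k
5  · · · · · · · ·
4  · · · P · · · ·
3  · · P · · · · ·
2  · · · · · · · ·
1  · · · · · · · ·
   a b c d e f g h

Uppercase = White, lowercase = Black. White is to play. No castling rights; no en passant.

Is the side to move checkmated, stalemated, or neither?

White to move; white king on h8.
In check: yes, from the black rook on f8.
King squares — g7: attacked by Kh6; h7: attacked by Kh6; g8: attacked by Rf8.
Legal moves for White: none.
In check with no legal moves → checkmate.

checkmate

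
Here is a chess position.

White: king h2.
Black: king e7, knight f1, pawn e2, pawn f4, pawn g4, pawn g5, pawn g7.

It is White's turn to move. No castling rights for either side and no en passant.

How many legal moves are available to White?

3

White to move; king on h2.
In check: yes, from the black knight on f1.
Legal moves: Kg2, Kh1, Kg1.
Count: 3.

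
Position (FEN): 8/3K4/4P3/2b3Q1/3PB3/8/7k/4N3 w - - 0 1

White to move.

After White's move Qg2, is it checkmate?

yes

After Qg2: black king on h2; in check: yes, from the white queen on g2.
King squares — g1: attacked by Qg2; h1: attacked by Qg2; g2: attacked by Ne1; g3: attacked by Qg2; h3: attacked by Qg2.
Black has no legal moves → checkmate.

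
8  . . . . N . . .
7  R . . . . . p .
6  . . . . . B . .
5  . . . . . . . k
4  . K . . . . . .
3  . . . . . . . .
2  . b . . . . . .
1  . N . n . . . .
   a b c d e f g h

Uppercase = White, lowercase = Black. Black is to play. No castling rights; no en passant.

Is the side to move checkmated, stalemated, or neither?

neither

Black to move; black king on h5.
In check: no.
Legal moves for Black: Kh6, Kg6, Kg4, Bxf6, Be5, Bd4, Bc3+, Ba3+, Bc1, Ba1, Ne3, Nc3, Nf2, gxf6, g6, g5.
Black has 16 legal moves and is not in check → neither.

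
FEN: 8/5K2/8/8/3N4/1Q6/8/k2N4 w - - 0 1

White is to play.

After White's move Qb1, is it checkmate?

After Qb1: black king on a1; in check: yes, from the white queen on b1.
Black has 1 legal reply: Kxb1.
In check but a legal move exists → not checkmate.

no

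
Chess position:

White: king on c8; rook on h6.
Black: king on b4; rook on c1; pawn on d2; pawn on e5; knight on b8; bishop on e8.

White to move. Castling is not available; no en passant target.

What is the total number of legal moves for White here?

White to move; king on c8.
In check: yes, from the black rook on c1.
Legal moves: Kd8, Kxb8, Kb7, Rc6.
Count: 4.

4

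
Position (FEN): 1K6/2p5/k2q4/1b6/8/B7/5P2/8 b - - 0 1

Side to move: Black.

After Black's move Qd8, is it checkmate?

yes

After Qd8: white king on b8; in check: yes, from the black queen on d8.
King squares — a7: attacked by Ka6; b7: attacked by Ka6; c7: attacked by Qd8; a8: attacked by Qd8; c8: attacked by Qd8.
White has no legal moves → checkmate.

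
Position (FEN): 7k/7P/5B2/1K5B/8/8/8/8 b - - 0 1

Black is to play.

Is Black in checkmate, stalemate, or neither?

neither

Black to move; black king on h8.
In check: yes, from the white bishop on f6.
King squares — g7: attacked by Bf6; h7: available; g8: attacked by Ph7.
Legal moves for Black: Kxh7.
Black is in check but has 1 legal move → neither.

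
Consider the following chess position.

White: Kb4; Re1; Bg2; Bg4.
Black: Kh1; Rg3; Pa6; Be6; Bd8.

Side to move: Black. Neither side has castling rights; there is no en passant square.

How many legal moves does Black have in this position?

Black to move; king on h1.
In check: yes, from the white rook on e1 and the white bishop on g2.
Legal moves: Kh2, Kxg2.
Count: 2.

2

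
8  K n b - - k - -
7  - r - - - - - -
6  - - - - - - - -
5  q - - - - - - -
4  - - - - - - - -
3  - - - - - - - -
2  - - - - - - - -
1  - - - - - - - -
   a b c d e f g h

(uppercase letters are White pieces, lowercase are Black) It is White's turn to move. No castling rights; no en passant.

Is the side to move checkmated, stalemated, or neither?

checkmate

White to move; white king on a8.
In check: yes, from the black queen on a5.
King squares — a7: attacked by Qa5; b7: attacked by Bc8; b8: attacked by Rb7.
Legal moves for White: none.
In check with no legal moves → checkmate.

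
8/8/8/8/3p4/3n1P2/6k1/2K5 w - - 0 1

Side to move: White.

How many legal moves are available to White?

4

White to move; king on c1.
In check: yes, from the black knight on d3.
Legal moves: Kd2, Kc2, Kd1, Kb1.
Count: 4.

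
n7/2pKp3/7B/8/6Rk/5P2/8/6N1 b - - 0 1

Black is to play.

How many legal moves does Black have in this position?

Black to move; king on h4.
In check: yes, from the white rook on g4.
Legal moves: Kh5.
Count: 1.

1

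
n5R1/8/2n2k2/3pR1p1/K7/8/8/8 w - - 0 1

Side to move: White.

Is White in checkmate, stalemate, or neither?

White to move; white king on a4.
In check: no.
Legal moves for White include: Rh8, Rf8+, Rge8, Rd8, Rc8, Rb8, Rxa8, Rg7, Rg6+, Rgxg5, Ree8, Re7, Re6+, Rexg5, Rf5+, Rxd5, Re4, Re3, ... (list truncated; more exist).
White has legal moves and is not in check → neither.

neither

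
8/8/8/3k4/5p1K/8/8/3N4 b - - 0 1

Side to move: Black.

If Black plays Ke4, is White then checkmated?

After Ke4: white king on h4; in check: no.
White is not in check, so this cannot be checkmate.

no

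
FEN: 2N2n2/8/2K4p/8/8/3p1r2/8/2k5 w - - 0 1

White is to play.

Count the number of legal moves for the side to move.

11

White to move; king on c6.
In check: no.
Legal moves: Ne7, Na7, Nd6, Nb6, Kc7, Kb7, Kd6, Kb6, Kd5, Kc5, Kb5.
Count: 11.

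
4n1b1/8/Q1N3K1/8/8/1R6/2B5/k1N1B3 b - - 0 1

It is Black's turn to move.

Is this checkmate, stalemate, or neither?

checkmate

Black to move; black king on a1.
In check: yes, from the white queen on a6.
King squares — b1: attacked by Bc2; a2: attacked by Nc1; b2: attacked by Rb3.
Legal moves for Black: none.
In check with no legal moves → checkmate.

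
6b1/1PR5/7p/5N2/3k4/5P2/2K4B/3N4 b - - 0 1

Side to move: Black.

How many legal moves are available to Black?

1

Black to move; king on d4.
In check: yes, from the white knight on f5.
Legal moves: Kd5.
Count: 1.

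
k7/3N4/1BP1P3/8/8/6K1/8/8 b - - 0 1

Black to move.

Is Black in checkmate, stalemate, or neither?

stalemate

Black to move; black king on a8.
In check: no.
King squares — a7: attacked by Bb6; b7: attacked by Pc6; b8: attacked by Nd7.
Legal moves for Black: none.
Not in check and no legal moves → stalemate.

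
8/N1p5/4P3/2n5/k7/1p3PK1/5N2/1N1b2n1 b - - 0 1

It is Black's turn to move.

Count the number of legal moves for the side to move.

16

Black to move; king on a4.
In check: no.
Legal moves: Nd7, Nb7, Nxe6, Na6, Ne4+, Nd3, Ka5, Kb4, Nh3, Nxf3, Ne2+, Bxf3, Be2, Bc2, c6, b2.
Count: 16.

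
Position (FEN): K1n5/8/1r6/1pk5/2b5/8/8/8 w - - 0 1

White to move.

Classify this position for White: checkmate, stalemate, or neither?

White to move; white king on a8.
In check: no.
King squares — a7: attacked by Nc8; b7: attacked by Rb6; b8: attacked by Rb6.
Legal moves for White: none.
Not in check and no legal moves → stalemate.

stalemate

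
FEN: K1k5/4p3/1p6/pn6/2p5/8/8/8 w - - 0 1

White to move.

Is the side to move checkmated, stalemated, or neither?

White to move; white king on a8.
In check: no.
King squares — a7: attacked by Nb5; b7: attacked by Kc8; b8: attacked by Kc8.
Legal moves for White: none.
Not in check and no legal moves → stalemate.

stalemate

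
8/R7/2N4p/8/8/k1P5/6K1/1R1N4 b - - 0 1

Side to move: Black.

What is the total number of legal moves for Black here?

Black to move; king on a3.
In check: yes, from the white rook on a7.
Legal moves: none.
Count: 0.

0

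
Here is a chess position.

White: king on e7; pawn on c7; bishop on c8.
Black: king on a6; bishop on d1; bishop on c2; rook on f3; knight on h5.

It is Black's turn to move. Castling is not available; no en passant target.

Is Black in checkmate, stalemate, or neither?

neither

Black to move; black king on a6.
In check: yes, from the white bishop on c8.
Legal moves for Black: Ka7, Kb6, Kb5, Ka5.
Black is in check but has 4 legal moves → neither.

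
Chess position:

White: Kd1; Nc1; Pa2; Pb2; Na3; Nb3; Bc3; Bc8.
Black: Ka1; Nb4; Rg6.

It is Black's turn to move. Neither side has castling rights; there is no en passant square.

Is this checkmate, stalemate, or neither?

checkmate

Black to move; black king on a1.
In check: yes, from the white knight on b3.
King squares — b1: attacked by Na3; a2: attacked by Nc1; b2: attacked by Bc3.
Legal moves for Black: none.
In check with no legal moves → checkmate.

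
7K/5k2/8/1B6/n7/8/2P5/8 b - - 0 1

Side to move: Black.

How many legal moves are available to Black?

Black to move; king on f7.
In check: no.
Legal moves: Kf8, Ke7, Kg6, Kf6, Ke6, Nb6, Nc5, Nc3, Nb2.
Count: 9.

9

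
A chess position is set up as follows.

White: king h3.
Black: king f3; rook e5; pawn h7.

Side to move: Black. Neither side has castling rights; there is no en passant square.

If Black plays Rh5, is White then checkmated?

yes

After Rh5: white king on h3; in check: yes, from the black rook on h5.
King squares — g2: attacked by Kf3; h2: attacked by Rh5; g3: attacked by Kf3; g4: attacked by Kf3; h4: attacked by Rh5.
White has no legal moves → checkmate.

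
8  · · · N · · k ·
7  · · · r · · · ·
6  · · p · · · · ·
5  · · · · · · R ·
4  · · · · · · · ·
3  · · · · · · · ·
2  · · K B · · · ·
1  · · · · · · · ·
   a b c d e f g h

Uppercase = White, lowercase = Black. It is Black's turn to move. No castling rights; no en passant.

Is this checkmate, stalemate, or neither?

Black to move; black king on g8.
In check: yes, from the white rook on g5.
Legal moves for Black: Kh8, Kf8, Kh7, Rg7.
Black is in check but has 4 legal moves → neither.

neither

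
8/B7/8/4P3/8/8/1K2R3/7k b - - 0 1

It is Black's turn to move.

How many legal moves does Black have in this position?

0

Black to move; king on h1.
In check: no.
Legal moves: none.
Count: 0.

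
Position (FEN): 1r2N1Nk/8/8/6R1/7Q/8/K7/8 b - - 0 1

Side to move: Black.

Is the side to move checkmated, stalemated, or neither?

checkmate

Black to move; black king on h8.
In check: yes, from the white queen on h4.
King squares — g7: attacked by Rg5; h7: attacked by Qh4; g8: attacked by Rg5.
Legal moves for Black: none.
In check with no legal moves → checkmate.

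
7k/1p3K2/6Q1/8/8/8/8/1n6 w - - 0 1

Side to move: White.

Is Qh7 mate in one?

no

After Qh7: black king on h8; in check: yes, from the white queen on h7.
Black has 1 legal reply: Kxh7.
In check but a legal move exists → not checkmate.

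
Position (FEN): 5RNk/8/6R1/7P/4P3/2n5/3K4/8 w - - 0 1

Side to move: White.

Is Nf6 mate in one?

yes

After Nf6: black king on h8; in check: yes, from the white rook on f8.
King squares — g7: attacked by Rg6; h7: attacked by Nf6; g8: attacked by Nf6.
Black has no legal moves → checkmate.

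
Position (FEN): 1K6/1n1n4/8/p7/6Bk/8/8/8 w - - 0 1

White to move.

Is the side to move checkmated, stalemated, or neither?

neither

White to move; white king on b8.
In check: yes, from the black knight on d7.
King squares — a7: available; b7: available; c7: available; a8: available; c8: available.
Legal moves for White: Kc8, Ka8, Kc7, Kxb7, Ka7, Bxd7.
White is in check but has 6 legal moves → neither.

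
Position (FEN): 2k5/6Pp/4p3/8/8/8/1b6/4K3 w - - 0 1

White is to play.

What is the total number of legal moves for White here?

White to move; king on e1.
In check: no.
Legal moves: Kf2, Ke2, Kd2, Kf1, Kd1, g8=Q+, g8=R+, g8=B, g8=N.
Count: 9.

9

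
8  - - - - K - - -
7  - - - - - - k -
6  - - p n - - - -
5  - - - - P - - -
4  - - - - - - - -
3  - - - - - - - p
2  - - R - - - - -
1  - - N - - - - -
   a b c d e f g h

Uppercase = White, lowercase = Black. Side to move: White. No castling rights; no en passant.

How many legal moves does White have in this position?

4

White to move; king on e8.
In check: yes, from the black knight on d6.
Legal moves: Kd8, Ke7, Kd7, exd6.
Count: 4.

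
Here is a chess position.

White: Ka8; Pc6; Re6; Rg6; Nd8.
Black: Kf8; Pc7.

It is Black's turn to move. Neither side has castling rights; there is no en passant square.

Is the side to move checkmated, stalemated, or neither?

Black to move; black king on f8.
In check: no.
King squares — e7: attacked by Re6; f7: attacked by Nd8; g7: attacked by Rg6; e8: attacked by Re6; g8: attacked by Rg6.
Legal moves for Black: none.
Not in check and no legal moves → stalemate.

stalemate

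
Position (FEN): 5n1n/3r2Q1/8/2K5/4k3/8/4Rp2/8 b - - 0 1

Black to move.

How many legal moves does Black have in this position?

Black to move; king on e4.
In check: yes, from the white rook on e2.
Legal moves: Kf5, Kf4, Kf3, Kd3.
Count: 4.

4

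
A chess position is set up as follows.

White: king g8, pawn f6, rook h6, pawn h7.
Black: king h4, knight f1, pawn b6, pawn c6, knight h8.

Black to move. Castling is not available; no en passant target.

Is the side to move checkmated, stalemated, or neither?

Black to move; black king on h4.
In check: yes, from the white rook on h6.
King squares — g3: available; h3: attacked by Rh6; g4: available; g5: available; h5: attacked by Rh6.
Legal moves for Black: Kg5, Kg4, Kg3.
Black is in check but has 3 legal moves → neither.

neither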